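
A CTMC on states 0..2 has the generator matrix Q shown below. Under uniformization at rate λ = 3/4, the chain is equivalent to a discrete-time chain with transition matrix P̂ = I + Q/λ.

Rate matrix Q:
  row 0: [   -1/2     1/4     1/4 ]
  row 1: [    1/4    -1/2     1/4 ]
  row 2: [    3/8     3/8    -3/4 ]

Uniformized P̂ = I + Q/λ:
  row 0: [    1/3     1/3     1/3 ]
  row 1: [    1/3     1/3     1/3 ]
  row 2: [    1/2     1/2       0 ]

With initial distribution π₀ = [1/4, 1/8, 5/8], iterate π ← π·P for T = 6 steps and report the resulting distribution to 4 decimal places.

π = [0.3747, 0.3747, 0.2505]

t=0: π = [0.2500, 0.1250, 0.6250]
t=1: π = [0.4375, 0.4375, 0.1250]
t=2: π = [0.3542, 0.3542, 0.2917]
t=3: π = [0.3819, 0.3819, 0.2361]
t=4: π = [0.3727, 0.3727, 0.2546]
t=5: π = [0.3758, 0.3758, 0.2485]
t=6: π = [0.3747, 0.3747, 0.2505]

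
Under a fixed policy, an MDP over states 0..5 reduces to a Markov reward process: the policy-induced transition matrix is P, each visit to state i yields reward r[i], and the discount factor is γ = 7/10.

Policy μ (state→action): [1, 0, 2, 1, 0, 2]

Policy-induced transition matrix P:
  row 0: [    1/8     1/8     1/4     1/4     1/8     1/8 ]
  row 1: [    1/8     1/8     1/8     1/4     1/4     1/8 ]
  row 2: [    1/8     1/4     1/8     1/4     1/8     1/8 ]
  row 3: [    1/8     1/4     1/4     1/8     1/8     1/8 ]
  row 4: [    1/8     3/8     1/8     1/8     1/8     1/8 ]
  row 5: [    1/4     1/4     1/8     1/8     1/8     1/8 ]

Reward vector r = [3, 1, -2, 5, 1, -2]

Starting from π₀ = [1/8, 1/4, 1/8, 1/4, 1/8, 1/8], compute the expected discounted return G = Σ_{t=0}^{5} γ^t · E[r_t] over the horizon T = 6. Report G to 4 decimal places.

t=0: π = [0.1250, 0.2500, 0.1250, 0.2500, 0.1250, 0.1250], E[r] = 1.5000, γ^t·E[r] = 1.500000, running G = 1.500000
t=1: π = [0.1406, 0.2188, 0.1719, 0.1875, 0.1563, 0.1250], E[r] = 1.1406, γ^t·E[r] = 0.798438, running G = 2.298438
t=2: π = [0.1406, 0.2246, 0.1660, 0.1914, 0.1523, 0.1250], E[r] = 1.1738, γ^t·E[r] = 0.575176, running G = 2.873613
t=3: π = [0.1406, 0.2234, 0.1665, 0.1914, 0.1531, 0.1250], E[r] = 1.1724, γ^t·E[r] = 0.402121, running G = 3.275734
t=4: π = [0.1406, 0.2236, 0.1665, 0.1913, 0.1529, 0.1250], E[r] = 1.1720, γ^t·E[r] = 0.281396, running G = 3.557130
t=5: π = [0.1406, 0.2236, 0.1665, 0.1913, 0.1530, 0.1250], E[r] = 1.1722, γ^t·E[r] = 0.197004, running G = 3.754134

G = 3.7541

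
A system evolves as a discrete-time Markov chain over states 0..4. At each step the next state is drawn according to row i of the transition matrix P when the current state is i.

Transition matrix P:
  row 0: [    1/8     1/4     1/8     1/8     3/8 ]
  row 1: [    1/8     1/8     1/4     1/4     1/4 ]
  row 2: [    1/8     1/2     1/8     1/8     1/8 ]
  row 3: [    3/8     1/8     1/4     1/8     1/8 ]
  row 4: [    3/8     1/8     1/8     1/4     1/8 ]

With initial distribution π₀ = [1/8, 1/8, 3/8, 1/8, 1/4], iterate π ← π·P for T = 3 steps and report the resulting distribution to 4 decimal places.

t=0: π = [0.1250, 0.1250, 0.3750, 0.1250, 0.2500]
t=1: π = [0.2188, 0.2813, 0.1563, 0.1719, 0.1719]
t=2: π = [0.2109, 0.2109, 0.1816, 0.1816, 0.2148]
t=3: π = [0.2241, 0.2195, 0.1741, 0.1782, 0.2041]

π = [0.2241, 0.2195, 0.1741, 0.1782, 0.2041]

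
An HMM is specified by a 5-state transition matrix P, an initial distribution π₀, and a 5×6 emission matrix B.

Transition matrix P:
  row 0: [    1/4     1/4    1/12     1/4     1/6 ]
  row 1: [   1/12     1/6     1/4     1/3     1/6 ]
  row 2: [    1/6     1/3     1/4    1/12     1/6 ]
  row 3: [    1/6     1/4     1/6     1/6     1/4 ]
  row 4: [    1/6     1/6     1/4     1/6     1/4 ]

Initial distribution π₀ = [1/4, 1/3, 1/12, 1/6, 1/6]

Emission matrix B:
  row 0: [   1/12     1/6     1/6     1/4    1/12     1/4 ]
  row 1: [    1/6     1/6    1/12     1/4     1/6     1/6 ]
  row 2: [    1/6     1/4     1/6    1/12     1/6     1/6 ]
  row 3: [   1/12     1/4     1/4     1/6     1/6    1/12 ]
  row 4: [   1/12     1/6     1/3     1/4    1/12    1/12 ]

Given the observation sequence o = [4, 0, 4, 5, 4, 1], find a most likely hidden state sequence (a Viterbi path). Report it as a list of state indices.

t=0: δ = [2.083e-02, 5.556e-02, 1.389e-02, 2.778e-02, 1.389e-02]  (obs o_0=4)
t=1: δ = [4.340e-04, 1.543e-03, 2.315e-03, 1.543e-03, 7.716e-04]  ψ = [0, 1, 1, 1, 1]  (obs o_1=0)
t=2: δ = [3.215e-05, 1.286e-04, 9.645e-05, 8.573e-05, 3.215e-05]  ψ = [2, 2, 2, 1, 2]  (obs o_2=4)
t=3: δ = [4.019e-06, 5.358e-06, 5.358e-06, 3.572e-06, 1.786e-06]  ψ = [2, 2, 1, 1, 1]  (obs o_3=5)
t=4: δ = [8.372e-08, 2.977e-07, 2.233e-07, 2.977e-07, 7.442e-08]  ψ = [0, 2, 1, 1, 1]  (obs o_4=4)
t=5: δ = [8.269e-09, 1.240e-08, 1.861e-08, 2.481e-08, 1.240e-08]  ψ = [3, 2, 1, 1, 3]  (obs o_5=1)
backtrack: best end state = 3; path = [1, 2, 1, 2, 1, 3]

path = [1, 2, 1, 2, 1, 3]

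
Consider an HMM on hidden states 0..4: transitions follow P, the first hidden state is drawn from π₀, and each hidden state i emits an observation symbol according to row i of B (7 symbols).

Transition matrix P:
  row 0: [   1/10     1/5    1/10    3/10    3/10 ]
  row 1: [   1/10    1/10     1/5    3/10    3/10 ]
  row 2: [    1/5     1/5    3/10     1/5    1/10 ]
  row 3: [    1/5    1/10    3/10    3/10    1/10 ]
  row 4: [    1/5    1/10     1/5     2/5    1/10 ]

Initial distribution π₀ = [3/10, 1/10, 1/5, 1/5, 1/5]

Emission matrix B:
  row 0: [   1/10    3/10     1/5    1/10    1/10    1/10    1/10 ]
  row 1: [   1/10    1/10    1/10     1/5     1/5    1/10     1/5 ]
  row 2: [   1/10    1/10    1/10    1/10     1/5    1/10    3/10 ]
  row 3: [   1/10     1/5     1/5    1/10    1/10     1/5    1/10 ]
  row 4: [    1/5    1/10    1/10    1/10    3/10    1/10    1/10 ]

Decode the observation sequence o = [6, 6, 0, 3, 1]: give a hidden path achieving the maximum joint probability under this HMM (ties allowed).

t=0: δ = [3.000e-02, 2.000e-02, 6.000e-02, 2.000e-02, 2.000e-02]  (obs o_0=6)
t=1: δ = [1.200e-03, 2.400e-03, 5.400e-03, 1.200e-03, 9.000e-04]  ψ = [2, 2, 2, 2, 0]  (obs o_1=6)
t=2: δ = [1.080e-04, 1.080e-04, 1.620e-04, 1.080e-04, 1.440e-04]  ψ = [2, 2, 2, 2, 1]  (obs o_2=0)
t=3: δ = [3.240e-06, 6.480e-06, 4.860e-06, 5.760e-06, 3.240e-06]  ψ = [2, 2, 2, 4, 0]  (obs o_3=3)
t=4: δ = [3.456e-07, 9.720e-08, 1.728e-07, 3.888e-07, 1.944e-07]  ψ = [3, 2, 3, 1, 1]  (obs o_4=1)
backtrack: best end state = 3; path = [2, 2, 2, 1, 3]

path = [2, 2, 2, 1, 3]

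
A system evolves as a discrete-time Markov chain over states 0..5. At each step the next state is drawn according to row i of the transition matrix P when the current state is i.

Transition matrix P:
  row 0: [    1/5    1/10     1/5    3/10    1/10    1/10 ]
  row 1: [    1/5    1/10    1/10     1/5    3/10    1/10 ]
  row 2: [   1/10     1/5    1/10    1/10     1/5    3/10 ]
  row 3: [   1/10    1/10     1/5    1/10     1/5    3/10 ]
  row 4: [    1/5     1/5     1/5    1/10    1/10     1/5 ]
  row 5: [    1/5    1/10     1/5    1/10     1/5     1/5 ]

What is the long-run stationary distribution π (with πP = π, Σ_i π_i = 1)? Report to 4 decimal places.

Balance equations π_j = Σ_i π_i·P[i][j]:
  π_0 = 1/5·π_0 + 1/5·π_1 + 1/10·π_2 + 1/10·π_3 + 1/5·π_4 + 1/5·π_5
  π_1 = 1/10·π_0 + 1/10·π_1 + 1/5·π_2 + 1/10·π_3 + 1/5·π_4 + 1/10·π_5
  π_2 = 1/5·π_0 + 1/10·π_1 + 1/10·π_2 + 1/5·π_3 + 1/5·π_4 + 1/5·π_5
  π_3 = 3/10·π_0 + 1/5·π_1 + 1/10·π_2 + 1/10·π_3 + 1/10·π_4 + 1/10·π_5
  π_4 = 1/10·π_0 + 3/10·π_1 + 1/5·π_2 + 1/5·π_3 + 1/10·π_4 + 1/5·π_5
  normalize: π_0 + π_1 + π_2 + π_3 + π_4 + π_5 = 1
Solving the linear system gives exactly π = [20775/123419, 16641/123419, 20927/123419, 18161/123419, 22064/123419, 24851/123419].

π = [0.1683, 0.1348, 0.1696, 0.1471, 0.1788, 0.2014]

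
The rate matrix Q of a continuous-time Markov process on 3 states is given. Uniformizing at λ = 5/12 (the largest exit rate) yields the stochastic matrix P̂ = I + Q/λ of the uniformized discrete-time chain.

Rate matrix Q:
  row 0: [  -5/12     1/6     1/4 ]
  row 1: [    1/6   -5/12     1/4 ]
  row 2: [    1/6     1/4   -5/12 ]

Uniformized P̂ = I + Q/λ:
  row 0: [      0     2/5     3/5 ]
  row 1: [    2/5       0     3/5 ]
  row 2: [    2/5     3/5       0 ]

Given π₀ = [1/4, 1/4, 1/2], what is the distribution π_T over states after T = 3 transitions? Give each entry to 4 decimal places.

t=0: π = [0.2500, 0.2500, 0.5000]
t=1: π = [0.3000, 0.4000, 0.3000]
t=2: π = [0.2800, 0.3000, 0.4200]
t=3: π = [0.2880, 0.3640, 0.3480]

π = [0.2880, 0.3640, 0.3480]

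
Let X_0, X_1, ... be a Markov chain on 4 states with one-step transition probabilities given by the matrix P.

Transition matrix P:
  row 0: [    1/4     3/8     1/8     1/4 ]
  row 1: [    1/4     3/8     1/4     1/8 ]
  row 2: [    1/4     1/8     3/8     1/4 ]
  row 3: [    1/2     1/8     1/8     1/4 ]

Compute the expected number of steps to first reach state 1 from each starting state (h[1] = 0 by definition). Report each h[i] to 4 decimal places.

h = [3.6923, 0.0000, 4.9231, 4.6154]

First-step conditioning: h[1] = 0; for i ≠ 1, h[i] = 1 + Σ_k P[i][k]·h[k].
  h[0] = 1 + 1/4·h[0] + 1/8·h[2] + 1/4·h[3]
  h[2] = 1 + 1/4·h[0] + 3/8·h[2] + 1/4·h[3]
  h[3] = 1 + 1/2·h[0] + 1/8·h[2] + 1/4·h[3]
Solving the 3×3 linear system over states ≠ 1 gives exactly h = [48/13, 0, 64/13, 60/13] (h[1] = 0 is the target).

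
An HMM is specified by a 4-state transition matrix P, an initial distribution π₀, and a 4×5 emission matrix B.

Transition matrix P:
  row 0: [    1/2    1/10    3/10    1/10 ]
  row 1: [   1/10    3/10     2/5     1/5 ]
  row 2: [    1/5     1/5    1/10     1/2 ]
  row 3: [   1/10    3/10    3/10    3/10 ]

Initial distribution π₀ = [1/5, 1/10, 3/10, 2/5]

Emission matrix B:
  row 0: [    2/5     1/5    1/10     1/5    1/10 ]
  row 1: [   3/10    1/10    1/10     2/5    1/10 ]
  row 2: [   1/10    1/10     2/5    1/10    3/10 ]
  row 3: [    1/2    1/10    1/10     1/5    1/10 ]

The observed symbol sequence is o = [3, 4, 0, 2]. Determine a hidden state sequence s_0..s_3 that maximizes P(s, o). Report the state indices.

path = [3, 2, 3, 2]

t=0: δ = [4.000e-02, 4.000e-02, 3.000e-02, 8.000e-02]  (obs o_0=3)
t=1: δ = [2.000e-03, 2.400e-03, 7.200e-03, 2.400e-03]  ψ = [0, 3, 3, 3]  (obs o_1=4)
t=2: δ = [5.760e-04, 4.320e-04, 9.600e-05, 1.800e-03]  ψ = [2, 2, 1, 2]  (obs o_2=0)
t=3: δ = [2.880e-05, 5.400e-05, 2.160e-04, 5.400e-05]  ψ = [0, 3, 3, 3]  (obs o_3=2)
backtrack: best end state = 2; path = [3, 2, 3, 2]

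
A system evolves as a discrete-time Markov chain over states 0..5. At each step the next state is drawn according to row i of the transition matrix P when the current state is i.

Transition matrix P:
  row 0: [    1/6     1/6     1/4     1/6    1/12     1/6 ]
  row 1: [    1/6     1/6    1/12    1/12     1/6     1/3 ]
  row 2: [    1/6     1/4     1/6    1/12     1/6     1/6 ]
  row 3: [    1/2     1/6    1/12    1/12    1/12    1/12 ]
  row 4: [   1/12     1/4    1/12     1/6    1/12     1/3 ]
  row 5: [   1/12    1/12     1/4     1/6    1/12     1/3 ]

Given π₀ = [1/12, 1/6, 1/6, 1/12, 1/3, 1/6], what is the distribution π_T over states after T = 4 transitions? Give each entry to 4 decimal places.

π = [0.1799, 0.1696, 0.1679, 0.1278, 0.1115, 0.2432]

t=0: π = [0.0833, 0.1667, 0.1667, 0.0833, 0.3333, 0.1667]
t=1: π = [0.1528, 0.1944, 0.1389, 0.1319, 0.1111, 0.2708]
t=2: π = [0.1788, 0.1649, 0.1655, 0.1279, 0.1111, 0.2517]
t=3: π = [0.1791, 0.1687, 0.1689, 0.1285, 0.1109, 0.2440]
t=4: π = [0.1799, 0.1696, 0.1679, 0.1278, 0.1115, 0.2432]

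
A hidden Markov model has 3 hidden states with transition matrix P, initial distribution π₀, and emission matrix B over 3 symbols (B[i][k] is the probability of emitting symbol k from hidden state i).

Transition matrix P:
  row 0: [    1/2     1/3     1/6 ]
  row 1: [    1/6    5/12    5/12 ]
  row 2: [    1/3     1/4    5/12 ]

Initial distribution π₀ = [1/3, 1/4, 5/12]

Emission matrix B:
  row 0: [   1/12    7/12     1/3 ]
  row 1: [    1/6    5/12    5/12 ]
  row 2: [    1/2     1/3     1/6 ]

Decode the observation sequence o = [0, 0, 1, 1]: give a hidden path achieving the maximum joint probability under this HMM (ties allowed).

t=0: δ = [2.778e-02, 4.167e-02, 2.083e-01]  (obs o_0=0)
t=1: δ = [5.787e-03, 8.681e-03, 4.340e-02]  ψ = [2, 2, 2]  (obs o_1=0)
t=2: δ = [8.439e-03, 4.521e-03, 6.028e-03]  ψ = [2, 2, 2]  (obs o_2=1)
t=3: δ = [2.462e-03, 1.172e-03, 8.372e-04]  ψ = [0, 0, 2]  (obs o_3=1)
backtrack: best end state = 0; path = [2, 2, 0, 0]

path = [2, 2, 0, 0]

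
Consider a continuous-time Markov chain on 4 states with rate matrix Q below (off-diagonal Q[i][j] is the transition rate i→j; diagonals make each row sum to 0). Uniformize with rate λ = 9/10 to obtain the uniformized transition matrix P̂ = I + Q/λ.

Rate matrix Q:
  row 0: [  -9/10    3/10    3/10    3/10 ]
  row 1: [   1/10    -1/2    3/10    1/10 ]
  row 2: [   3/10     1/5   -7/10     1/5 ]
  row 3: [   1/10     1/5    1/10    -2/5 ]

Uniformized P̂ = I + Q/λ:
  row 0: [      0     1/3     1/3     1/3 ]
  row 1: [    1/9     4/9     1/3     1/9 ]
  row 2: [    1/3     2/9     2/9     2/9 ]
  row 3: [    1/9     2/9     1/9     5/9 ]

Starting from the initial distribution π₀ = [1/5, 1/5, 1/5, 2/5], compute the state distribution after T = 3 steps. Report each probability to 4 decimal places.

t=0: π = [0.2000, 0.2000, 0.2000, 0.4000]
t=1: π = [0.1333, 0.2889, 0.2222, 0.3556]
t=2: π = [0.1457, 0.3012, 0.2296, 0.3235]
t=3: π = [0.1460, 0.3053, 0.2359, 0.3128]

π = [0.1460, 0.3053, 0.2359, 0.3128]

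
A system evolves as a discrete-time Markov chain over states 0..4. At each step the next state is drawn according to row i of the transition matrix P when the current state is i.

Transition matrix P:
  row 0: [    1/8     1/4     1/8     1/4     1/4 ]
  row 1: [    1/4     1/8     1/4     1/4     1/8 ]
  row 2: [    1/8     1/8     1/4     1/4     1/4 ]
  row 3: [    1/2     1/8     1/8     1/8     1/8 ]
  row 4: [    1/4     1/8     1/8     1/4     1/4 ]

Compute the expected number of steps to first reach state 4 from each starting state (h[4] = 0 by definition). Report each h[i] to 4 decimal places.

First-step conditioning: h[4] = 0; for i ≠ 4, h[i] = 1 + Σ_k P[i][k]·h[k].
  h[0] = 1 + 1/8·h[0] + 1/4·h[1] + 1/8·h[2] + 1/4·h[3]
  h[1] = 1 + 1/4·h[0] + 1/8·h[1] + 1/4·h[2] + 1/4·h[3]
  h[2] = 1 + 1/8·h[0] + 1/8·h[1] + 1/4·h[2] + 1/4·h[3]
  h[3] = 1 + 1/2·h[0] + 1/8·h[1] + 1/8·h[2] + 1/8·h[3]
Solving the 4×4 linear system over states ≠ 4 gives exactly h = [1536/307, 1704/307, 1512/307, 1688/307, 0] (h[4] = 0 is the target).

h = [5.0033, 5.5505, 4.9251, 5.4984, 0.0000]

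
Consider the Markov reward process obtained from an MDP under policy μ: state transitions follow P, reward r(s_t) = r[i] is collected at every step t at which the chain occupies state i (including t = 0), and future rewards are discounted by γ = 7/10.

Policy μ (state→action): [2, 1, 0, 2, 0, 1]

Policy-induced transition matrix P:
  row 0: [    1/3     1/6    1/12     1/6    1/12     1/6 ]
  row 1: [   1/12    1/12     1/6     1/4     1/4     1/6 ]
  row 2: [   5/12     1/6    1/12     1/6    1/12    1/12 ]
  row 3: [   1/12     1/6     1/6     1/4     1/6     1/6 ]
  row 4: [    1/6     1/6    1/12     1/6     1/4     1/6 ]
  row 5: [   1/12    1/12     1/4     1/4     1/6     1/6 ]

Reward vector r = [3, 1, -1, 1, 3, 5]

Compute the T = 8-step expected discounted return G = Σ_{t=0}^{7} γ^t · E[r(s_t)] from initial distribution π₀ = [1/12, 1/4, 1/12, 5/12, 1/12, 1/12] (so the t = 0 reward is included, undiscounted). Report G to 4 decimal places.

G = 5.8351

t=0: π = [0.0833, 0.2500, 0.0833, 0.4167, 0.0833, 0.0833], E[r] = 1.5000, γ^t·E[r] = 1.500000, running G = 1.500000
t=1: π = [0.1389, 0.1389, 0.1528, 0.2292, 0.1806, 0.1597], E[r] = 1.9722, γ^t·E[r] = 1.380556, running G = 2.880556
t=2: π = [0.1840, 0.1418, 0.1406, 0.2106, 0.1690, 0.1539], E[r] = 2.0405, γ^t·E[r] = 0.999850, running G = 3.880405
t=3: π = [0.1903, 0.1420, 0.1384, 0.2089, 0.1655, 0.1549], E[r] = 2.0547, γ^t·E[r] = 0.704758, running G = 4.585163
t=4: π = [0.1908, 0.1419, 0.1384, 0.2088, 0.1649, 0.1551], E[r] = 2.0552, γ^t·E[r] = 0.493454, running G = 5.078617
t=5: π = [0.1909, 0.1419, 0.1384, 0.2088, 0.1648, 0.1551], E[r] = 2.0551, γ^t·E[r] = 0.345405, running G = 5.424022
t=6: π = [0.1909, 0.1419, 0.1384, 0.2088, 0.1648, 0.1551], E[r] = 2.0551, γ^t·E[r] = 0.241784, running G = 5.665805
t=7: π = [0.1909, 0.1419, 0.1384, 0.2088, 0.1648, 0.1551], E[r] = 2.0551, γ^t·E[r] = 0.169249, running G = 5.835054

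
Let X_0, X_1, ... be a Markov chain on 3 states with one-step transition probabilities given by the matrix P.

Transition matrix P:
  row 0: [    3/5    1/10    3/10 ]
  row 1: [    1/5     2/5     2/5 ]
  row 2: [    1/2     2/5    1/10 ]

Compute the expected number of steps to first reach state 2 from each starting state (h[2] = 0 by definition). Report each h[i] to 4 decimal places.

h = [3.1818, 2.7273, 0.0000]

First-step conditioning: h[2] = 0; for i ≠ 2, h[i] = 1 + Σ_k P[i][k]·h[k].
  h[0] = 1 + 3/5·h[0] + 1/10·h[1]
  h[1] = 1 + 1/5·h[0] + 2/5·h[1]
Solving the 2×2 linear system over states ≠ 2 gives exactly h = [35/11, 30/11, 0] (h[2] = 0 is the target).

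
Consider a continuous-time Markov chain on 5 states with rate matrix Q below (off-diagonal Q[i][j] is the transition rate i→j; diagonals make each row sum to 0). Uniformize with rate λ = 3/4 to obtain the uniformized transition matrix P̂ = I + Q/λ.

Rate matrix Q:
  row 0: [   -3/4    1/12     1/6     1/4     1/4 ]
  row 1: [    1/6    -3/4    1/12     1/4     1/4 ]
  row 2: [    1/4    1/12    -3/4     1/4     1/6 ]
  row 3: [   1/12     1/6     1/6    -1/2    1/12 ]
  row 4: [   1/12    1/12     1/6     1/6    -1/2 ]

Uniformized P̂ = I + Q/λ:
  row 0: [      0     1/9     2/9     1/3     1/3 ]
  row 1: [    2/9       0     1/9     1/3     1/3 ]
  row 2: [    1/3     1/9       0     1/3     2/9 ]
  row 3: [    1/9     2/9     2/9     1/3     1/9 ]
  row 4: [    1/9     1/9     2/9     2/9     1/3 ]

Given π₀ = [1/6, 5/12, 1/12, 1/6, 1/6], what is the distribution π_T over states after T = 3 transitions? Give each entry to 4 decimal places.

t=0: π = [0.1667, 0.4167, 0.0833, 0.1667, 0.1667]
t=1: π = [0.1574, 0.0833, 0.1574, 0.3148, 0.2870]
t=2: π = [0.1379, 0.1368, 0.1780, 0.3014, 0.2459]
t=3: π = [0.1505, 0.1294, 0.1675, 0.3060, 0.2466]

π = [0.1505, 0.1294, 0.1675, 0.3060, 0.2466]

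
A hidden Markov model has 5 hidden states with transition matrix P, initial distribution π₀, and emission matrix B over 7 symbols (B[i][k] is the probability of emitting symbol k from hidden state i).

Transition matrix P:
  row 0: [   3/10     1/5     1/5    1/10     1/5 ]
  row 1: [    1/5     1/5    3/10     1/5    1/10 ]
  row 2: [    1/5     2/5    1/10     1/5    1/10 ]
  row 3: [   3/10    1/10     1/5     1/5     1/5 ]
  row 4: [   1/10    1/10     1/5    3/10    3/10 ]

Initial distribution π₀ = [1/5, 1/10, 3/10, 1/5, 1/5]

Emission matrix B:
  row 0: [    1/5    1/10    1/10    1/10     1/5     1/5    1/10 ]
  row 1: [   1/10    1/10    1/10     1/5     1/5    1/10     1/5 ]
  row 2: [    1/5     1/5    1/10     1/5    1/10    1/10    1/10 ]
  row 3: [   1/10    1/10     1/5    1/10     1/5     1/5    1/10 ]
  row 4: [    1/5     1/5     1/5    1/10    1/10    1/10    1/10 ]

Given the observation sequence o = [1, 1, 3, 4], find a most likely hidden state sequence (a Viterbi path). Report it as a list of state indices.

t=0: δ = [2.000e-02, 1.000e-02, 6.000e-02, 2.000e-02, 4.000e-02]  (obs o_0=1)
t=1: δ = [1.200e-03, 2.400e-03, 1.600e-03, 1.200e-03, 2.400e-03]  ψ = [2, 2, 4, 2, 4]  (obs o_1=1)
t=2: δ = [4.800e-05, 1.280e-04, 1.440e-04, 7.200e-05, 7.200e-05]  ψ = [1, 2, 1, 4, 4]  (obs o_2=3)
t=3: δ = [5.760e-06, 1.152e-05, 3.840e-06, 5.760e-06, 2.160e-06]  ψ = [2, 2, 1, 2, 4]  (obs o_3=4)
backtrack: best end state = 1; path = [2, 1, 2, 1]

path = [2, 1, 2, 1]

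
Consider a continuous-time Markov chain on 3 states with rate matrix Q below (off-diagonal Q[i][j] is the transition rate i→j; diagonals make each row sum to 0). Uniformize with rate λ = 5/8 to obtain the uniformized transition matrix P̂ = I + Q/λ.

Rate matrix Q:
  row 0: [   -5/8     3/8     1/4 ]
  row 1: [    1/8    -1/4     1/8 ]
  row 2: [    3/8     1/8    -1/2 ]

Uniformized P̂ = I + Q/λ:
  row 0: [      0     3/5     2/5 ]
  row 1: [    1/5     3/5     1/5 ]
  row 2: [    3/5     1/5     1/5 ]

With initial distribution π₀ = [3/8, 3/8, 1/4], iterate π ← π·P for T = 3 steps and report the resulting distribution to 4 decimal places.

π = [0.2450, 0.5020, 0.2530]

t=0: π = [0.3750, 0.3750, 0.2500]
t=1: π = [0.2250, 0.5000, 0.2750]
t=2: π = [0.2650, 0.4900, 0.2450]
t=3: π = [0.2450, 0.5020, 0.2530]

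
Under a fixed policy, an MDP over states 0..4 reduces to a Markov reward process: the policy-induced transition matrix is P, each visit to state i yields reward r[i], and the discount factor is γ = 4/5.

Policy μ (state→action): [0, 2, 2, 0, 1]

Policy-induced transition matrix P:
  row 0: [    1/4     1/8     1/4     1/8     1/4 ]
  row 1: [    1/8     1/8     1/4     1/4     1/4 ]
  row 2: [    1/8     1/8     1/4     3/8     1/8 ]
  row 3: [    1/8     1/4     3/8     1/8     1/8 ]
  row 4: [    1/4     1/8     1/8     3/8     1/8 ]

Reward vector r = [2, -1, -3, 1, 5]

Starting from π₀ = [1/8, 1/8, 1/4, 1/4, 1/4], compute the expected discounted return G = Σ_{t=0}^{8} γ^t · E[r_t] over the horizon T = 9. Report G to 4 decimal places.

t=0: π = [0.1250, 0.1250, 0.2500, 0.2500, 0.2500], E[r] = 0.8750, γ^t·E[r] = 0.875000, running G = 0.875000
t=1: π = [0.1719, 0.1563, 0.2500, 0.2656, 0.1563], E[r] = 0.4844, γ^t·E[r] = 0.387500, running G = 1.262500
t=2: π = [0.1660, 0.1582, 0.2637, 0.2461, 0.1660], E[r] = 0.4590, γ^t·E[r] = 0.293750, running G = 1.556250
t=3: π = [0.1665, 0.1558, 0.2600, 0.2522, 0.1655], E[r] = 0.4771, γ^t·E[r] = 0.244250, running G = 1.800500
t=4: π = [0.1665, 0.1565, 0.2608, 0.2509, 0.1653], E[r] = 0.4713, γ^t·E[r] = 0.193025, running G = 1.993525
t=5: π = [0.1665, 0.1564, 0.2607, 0.2511, 0.1654], E[r] = 0.4725, γ^t·E[r] = 0.154825, running G = 2.148350
t=6: π = [0.1665, 0.1564, 0.2607, 0.2511, 0.1654], E[r] = 0.4723, γ^t·E[r] = 0.123801, running G = 2.272151
t=7: π = [0.1665, 0.1564, 0.2607, 0.2511, 0.1654], E[r] = 0.4723, γ^t·E[r] = 0.099047, running G = 2.371198
t=8: π = [0.1665, 0.1564, 0.2607, 0.2511, 0.1654], E[r] = 0.4723, γ^t·E[r] = 0.079237, running G = 2.450436

G = 2.4504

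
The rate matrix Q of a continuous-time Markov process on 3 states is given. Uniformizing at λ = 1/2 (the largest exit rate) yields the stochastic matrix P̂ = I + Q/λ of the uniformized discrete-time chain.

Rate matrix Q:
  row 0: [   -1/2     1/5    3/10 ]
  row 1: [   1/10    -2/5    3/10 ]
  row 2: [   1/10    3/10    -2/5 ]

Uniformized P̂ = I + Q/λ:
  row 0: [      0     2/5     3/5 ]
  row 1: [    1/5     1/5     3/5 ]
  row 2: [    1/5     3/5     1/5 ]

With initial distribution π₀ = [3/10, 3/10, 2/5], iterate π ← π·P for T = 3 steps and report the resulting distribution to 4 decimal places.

π = [0.1656, 0.4040, 0.4304]

t=0: π = [0.3000, 0.3000, 0.4000]
t=1: π = [0.1400, 0.4200, 0.4400]
t=2: π = [0.1720, 0.4040, 0.4240]
t=3: π = [0.1656, 0.4040, 0.4304]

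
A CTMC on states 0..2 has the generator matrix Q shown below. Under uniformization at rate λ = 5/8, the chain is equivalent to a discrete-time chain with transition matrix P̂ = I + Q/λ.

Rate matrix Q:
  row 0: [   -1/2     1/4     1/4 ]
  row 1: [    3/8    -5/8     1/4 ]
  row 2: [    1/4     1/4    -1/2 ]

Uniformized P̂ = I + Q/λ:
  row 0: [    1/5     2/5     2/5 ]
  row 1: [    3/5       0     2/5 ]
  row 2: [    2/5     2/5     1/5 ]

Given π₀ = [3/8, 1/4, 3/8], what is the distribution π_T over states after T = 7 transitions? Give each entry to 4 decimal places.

t=0: π = [0.3750, 0.2500, 0.3750]
t=1: π = [0.3750, 0.3000, 0.3250]
t=2: π = [0.3850, 0.2800, 0.3350]
t=3: π = [0.3790, 0.2880, 0.3330]
t=4: π = [0.3818, 0.2848, 0.3334]
t=5: π = [0.3806, 0.2861, 0.3333]
t=6: π = [0.3811, 0.2856, 0.3333]
t=7: π = [0.3809, 0.2858, 0.3333]

π = [0.3809, 0.2858, 0.3333]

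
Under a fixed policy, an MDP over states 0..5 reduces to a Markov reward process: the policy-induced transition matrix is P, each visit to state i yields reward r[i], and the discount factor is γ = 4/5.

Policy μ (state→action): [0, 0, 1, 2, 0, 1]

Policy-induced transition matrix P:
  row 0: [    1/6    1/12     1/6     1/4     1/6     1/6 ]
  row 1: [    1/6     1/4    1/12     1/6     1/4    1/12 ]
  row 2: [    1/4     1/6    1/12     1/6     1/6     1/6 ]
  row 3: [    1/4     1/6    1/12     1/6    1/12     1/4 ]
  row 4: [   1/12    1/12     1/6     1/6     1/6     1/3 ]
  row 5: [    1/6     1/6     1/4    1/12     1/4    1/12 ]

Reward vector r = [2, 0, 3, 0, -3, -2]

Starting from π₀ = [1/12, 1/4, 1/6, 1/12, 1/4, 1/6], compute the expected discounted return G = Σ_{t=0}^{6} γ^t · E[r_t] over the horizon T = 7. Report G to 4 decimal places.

G = -0.8407

t=0: π = [0.0833, 0.2500, 0.1667, 0.0833, 0.2500, 0.1667], E[r] = -0.4167, γ^t·E[r] = -0.416667, running G = -0.416667
t=1: π = [0.1667, 0.1597, 0.1389, 0.1597, 0.1944, 0.1806], E[r] = -0.1944, γ^t·E[r] = -0.155556, running G = -0.572222
t=2: π = [0.1753, 0.1499, 0.1435, 0.1655, 0.1817, 0.1840], E[r] = -0.1319, γ^t·E[r] = -0.084444, running G = -0.656667
t=3: π = [0.1773, 0.1494, 0.1438, 0.1659, 0.1807, 0.1829], E[r] = -0.1221, γ^t·E[r] = -0.062519, running G = -0.719185
t=4: π = [0.1774, 0.1493, 0.1437, 0.1662, 0.1805, 0.1829], E[r] = -0.1216, γ^t·E[r] = -0.049826, running G = -0.769011
t=5: π = [0.1774, 0.1493, 0.1436, 0.1662, 0.1805, 0.1829], E[r] = -0.1215, γ^t·E[r] = -0.039817, running G = -0.808828
t=6: π = [0.1774, 0.1493, 0.1436, 0.1662, 0.1805, 0.1829], E[r] = -0.1215, γ^t·E[r] = -0.031849, running G = -0.840677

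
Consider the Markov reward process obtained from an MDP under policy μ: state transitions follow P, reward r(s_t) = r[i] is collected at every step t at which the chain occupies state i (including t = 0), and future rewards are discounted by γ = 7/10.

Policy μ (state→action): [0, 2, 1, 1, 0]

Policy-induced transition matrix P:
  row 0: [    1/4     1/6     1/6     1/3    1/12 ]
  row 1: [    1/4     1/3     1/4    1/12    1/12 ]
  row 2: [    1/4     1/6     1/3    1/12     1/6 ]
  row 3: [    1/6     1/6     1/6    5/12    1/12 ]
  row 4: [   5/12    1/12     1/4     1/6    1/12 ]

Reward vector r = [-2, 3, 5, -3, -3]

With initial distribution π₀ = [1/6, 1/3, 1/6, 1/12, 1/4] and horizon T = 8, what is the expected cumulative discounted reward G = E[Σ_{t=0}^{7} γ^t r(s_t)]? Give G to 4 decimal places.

G = 1.1471

t=0: π = [0.1667, 0.3333, 0.1667, 0.0833, 0.2500], E[r] = 0.5000, γ^t·E[r] = 0.500000, running G = 0.500000
t=1: π = [0.2847, 0.2014, 0.2431, 0.1736, 0.0972], E[r] = 0.4375, γ^t·E[r] = 0.306250, running G = 0.806250
t=2: π = [0.2517, 0.1921, 0.2321, 0.2205, 0.1036], E[r] = 0.2610, γ^t·E[r] = 0.127888, running G = 0.934138
t=3: π = [0.2489, 0.1901, 0.2300, 0.2284, 0.1027], E[r] = 0.2291, γ^t·E[r] = 0.078588, running G = 1.012725
t=4: π = [0.2481, 0.1898, 0.2294, 0.2302, 0.1025], E[r] = 0.2219, γ^t·E[r] = 0.053286, running G = 1.066011
t=5: π = [0.2479, 0.1898, 0.2293, 0.2306, 0.1024], E[r] = 0.2205, γ^t·E[r] = 0.037056, running G = 1.103067
t=6: π = [0.2479, 0.1898, 0.2292, 0.2307, 0.1024], E[r] = 0.2202, γ^t·E[r] = 0.025906, running G = 1.128973
t=7: π = [0.2478, 0.1898, 0.2292, 0.2307, 0.1024], E[r] = 0.2201, γ^t·E[r] = 0.018130, running G = 1.147103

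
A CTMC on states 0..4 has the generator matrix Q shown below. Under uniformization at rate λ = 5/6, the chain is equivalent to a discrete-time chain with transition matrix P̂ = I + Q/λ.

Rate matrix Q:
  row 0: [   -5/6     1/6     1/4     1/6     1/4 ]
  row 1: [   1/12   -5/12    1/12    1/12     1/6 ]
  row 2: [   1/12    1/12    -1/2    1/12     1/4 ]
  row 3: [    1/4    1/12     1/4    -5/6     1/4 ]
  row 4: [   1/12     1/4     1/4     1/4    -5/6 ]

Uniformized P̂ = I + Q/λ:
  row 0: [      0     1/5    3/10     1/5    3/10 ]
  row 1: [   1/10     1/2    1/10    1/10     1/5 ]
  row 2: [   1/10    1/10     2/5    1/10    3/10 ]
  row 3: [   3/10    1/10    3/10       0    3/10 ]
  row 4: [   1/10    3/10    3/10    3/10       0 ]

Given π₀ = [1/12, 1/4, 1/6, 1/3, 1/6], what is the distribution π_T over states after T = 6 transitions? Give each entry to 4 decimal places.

t=0: π = [0.0833, 0.2500, 0.1667, 0.3333, 0.1667]
t=1: π = [0.1583, 0.2417, 0.2667, 0.1083, 0.2250]
t=2: π = [0.1058, 0.2575, 0.2783, 0.1500, 0.2083]
t=3: π = [0.1194, 0.2553, 0.2763, 0.1373, 0.2118]
t=4: π = [0.1155, 0.2564, 0.2766, 0.1406, 0.2110]
t=5: π = [0.1166, 0.2563, 0.2764, 0.1397, 0.2111]
t=6: π = [0.1163, 0.2564, 0.2764, 0.1399, 0.2110]

π = [0.1163, 0.2564, 0.2764, 0.1399, 0.2110]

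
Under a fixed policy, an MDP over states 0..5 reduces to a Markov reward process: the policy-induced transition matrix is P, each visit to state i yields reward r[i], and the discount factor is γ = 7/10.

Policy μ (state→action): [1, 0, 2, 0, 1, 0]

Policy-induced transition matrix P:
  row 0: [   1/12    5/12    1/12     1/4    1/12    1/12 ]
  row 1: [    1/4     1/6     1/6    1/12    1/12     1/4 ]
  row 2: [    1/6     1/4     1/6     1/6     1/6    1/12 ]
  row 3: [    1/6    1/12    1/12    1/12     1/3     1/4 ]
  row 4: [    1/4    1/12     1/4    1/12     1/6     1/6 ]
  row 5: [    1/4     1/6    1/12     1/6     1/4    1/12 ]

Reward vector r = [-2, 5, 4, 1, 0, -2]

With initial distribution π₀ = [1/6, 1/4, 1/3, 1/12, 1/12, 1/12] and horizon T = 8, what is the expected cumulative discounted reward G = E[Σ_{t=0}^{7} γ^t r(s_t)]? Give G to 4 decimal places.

G = 4.4363

t=0: π = [0.1667, 0.2500, 0.3333, 0.0833, 0.0833, 0.0833], E[r] = 2.1667, γ^t·E[r] = 2.166667, running G = 2.166667
t=1: π = [0.1875, 0.2222, 0.1458, 0.1458, 0.1528, 0.1458], E[r] = 1.1736, γ^t·E[r] = 0.821528, running G = 2.988194
t=2: π = [0.1944, 0.2008, 0.1395, 0.1389, 0.1690, 0.1574], E[r] = 0.9971, γ^t·E[r] = 0.488582, running G = 3.476777
t=3: π = [0.1944, 0.2012, 0.1399, 0.1405, 0.1700, 0.1540], E[r] = 1.0093, γ^t·E[r] = 0.346176, running G = 3.822953
t=4: π = [0.1942, 0.2010, 0.1401, 0.1402, 0.1699, 0.1545], E[r] = 1.0084, γ^t·E[r] = 0.242125, running G = 4.065078
t=5: π = [0.1943, 0.2011, 0.1401, 0.1403, 0.1700, 0.1544], E[r] = 1.0086, γ^t·E[r] = 0.169512, running G = 4.234590
t=6: π = [0.1943, 0.2011, 0.1401, 0.1402, 0.1700, 0.1544], E[r] = 1.0086, γ^t·E[r] = 0.118661, running G = 4.353251
t=7: π = [0.1943, 0.2011, 0.1401, 0.1402, 0.1700, 0.1544], E[r] = 1.0086, γ^t·E[r] = 0.083062, running G = 4.436313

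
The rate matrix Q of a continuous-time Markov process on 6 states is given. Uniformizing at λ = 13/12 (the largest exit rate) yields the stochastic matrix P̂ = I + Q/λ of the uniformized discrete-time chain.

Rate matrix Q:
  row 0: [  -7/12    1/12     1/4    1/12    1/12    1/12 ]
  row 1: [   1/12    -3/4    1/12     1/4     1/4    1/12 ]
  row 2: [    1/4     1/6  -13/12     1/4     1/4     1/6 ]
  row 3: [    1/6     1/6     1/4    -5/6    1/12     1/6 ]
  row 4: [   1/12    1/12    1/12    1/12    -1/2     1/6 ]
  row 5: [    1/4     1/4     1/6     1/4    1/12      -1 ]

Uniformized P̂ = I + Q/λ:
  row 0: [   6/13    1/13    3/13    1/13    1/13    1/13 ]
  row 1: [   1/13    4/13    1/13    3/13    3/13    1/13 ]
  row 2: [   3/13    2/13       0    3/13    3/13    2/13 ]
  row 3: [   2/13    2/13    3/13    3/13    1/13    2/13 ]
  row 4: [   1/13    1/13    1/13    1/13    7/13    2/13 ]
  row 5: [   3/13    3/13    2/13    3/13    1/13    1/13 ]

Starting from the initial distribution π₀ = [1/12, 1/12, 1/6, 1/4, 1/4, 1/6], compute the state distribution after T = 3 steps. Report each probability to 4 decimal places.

t=0: π = [0.0833, 0.0833, 0.1667, 0.2500, 0.2500, 0.1667]
t=1: π = [0.1795, 0.1538, 0.1282, 0.1795, 0.2308, 0.1282]
t=2: π = [0.1992, 0.1558, 0.1321, 0.1677, 0.2268, 0.1183]
t=3: π = [0.2050, 0.1541, 0.1323, 0.1652, 0.2259, 0.1174]

π = [0.2050, 0.1541, 0.1323, 0.1652, 0.2259, 0.1174]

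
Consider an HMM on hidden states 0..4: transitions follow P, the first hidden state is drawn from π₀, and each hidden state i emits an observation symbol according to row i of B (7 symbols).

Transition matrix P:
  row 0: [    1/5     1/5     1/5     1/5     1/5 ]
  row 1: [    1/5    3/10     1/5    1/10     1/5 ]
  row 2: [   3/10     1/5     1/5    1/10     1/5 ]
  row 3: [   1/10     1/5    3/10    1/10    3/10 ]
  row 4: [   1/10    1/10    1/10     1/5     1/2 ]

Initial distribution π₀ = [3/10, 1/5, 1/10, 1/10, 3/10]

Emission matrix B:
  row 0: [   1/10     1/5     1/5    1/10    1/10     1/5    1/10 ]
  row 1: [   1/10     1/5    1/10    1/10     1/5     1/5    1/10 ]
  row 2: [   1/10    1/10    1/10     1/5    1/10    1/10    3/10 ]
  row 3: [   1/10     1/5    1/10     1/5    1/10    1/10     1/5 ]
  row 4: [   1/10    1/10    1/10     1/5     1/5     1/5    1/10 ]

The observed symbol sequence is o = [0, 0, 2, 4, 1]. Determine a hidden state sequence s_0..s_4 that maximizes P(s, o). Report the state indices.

path = [4, 4, 4, 4, 4]

t=0: δ = [3.000e-02, 2.000e-02, 1.000e-02, 1.000e-02, 3.000e-02]  (obs o_0=0)
t=1: δ = [6.000e-04, 6.000e-04, 6.000e-04, 6.000e-04, 1.500e-03]  ψ = [0, 0, 0, 0, 4]  (obs o_1=0)
t=2: δ = [3.600e-05, 1.800e-05, 1.800e-05, 3.000e-05, 7.500e-05]  ψ = [2, 1, 3, 4, 4]  (obs o_2=2)
t=3: δ = [7.500e-07, 1.500e-06, 9.000e-07, 1.500e-06, 7.500e-06]  ψ = [4, 4, 3, 4, 4]  (obs o_3=4)
t=4: δ = [1.500e-07, 1.500e-07, 7.500e-08, 3.000e-07, 3.750e-07]  ψ = [4, 4, 4, 4, 4]  (obs o_4=1)
backtrack: best end state = 4; path = [4, 4, 4, 4, 4]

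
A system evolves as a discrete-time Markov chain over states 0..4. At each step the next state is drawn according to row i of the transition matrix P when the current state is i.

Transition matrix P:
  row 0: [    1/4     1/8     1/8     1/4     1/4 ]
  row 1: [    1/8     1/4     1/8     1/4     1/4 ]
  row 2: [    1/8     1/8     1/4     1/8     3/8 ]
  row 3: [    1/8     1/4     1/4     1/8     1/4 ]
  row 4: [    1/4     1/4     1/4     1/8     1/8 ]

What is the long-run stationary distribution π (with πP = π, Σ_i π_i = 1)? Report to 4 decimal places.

Balance equations π_j = Σ_i π_i·P[i][j]:
  π_0 = 1/4·π_0 + 1/8·π_1 + 1/8·π_2 + 1/8·π_3 + 1/4·π_4
  π_1 = 1/8·π_0 + 1/4·π_1 + 1/8·π_2 + 1/4·π_3 + 1/4·π_4
  π_2 = 1/8·π_0 + 1/8·π_1 + 1/4·π_2 + 1/4·π_3 + 1/4·π_4
  π_3 = 1/4·π_0 + 1/4·π_1 + 1/8·π_2 + 1/8·π_3 + 1/8·π_4
  normalize: π_0 + π_1 + π_2 + π_3 + π_4 = 1
Solving the linear system gives exactly π = [101/568, 115/568, 115/568, 49/284, 139/568].

π = [0.1778, 0.2025, 0.2025, 0.1725, 0.2447]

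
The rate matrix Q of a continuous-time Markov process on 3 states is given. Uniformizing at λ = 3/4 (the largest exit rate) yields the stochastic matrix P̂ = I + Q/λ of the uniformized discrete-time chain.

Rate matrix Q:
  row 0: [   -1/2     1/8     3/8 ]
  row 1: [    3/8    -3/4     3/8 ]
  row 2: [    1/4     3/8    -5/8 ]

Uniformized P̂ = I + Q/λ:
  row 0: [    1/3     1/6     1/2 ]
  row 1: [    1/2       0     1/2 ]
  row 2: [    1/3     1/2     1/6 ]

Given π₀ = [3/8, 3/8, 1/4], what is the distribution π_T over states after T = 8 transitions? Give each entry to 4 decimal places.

t=0: π = [0.3750, 0.3750, 0.2500]
t=1: π = [0.3958, 0.1875, 0.4167]
t=2: π = [0.3646, 0.2743, 0.3611]
t=3: π = [0.3791, 0.2413, 0.3796]
t=4: π = [0.3736, 0.2530, 0.3735]
t=5: π = [0.3755, 0.2490, 0.3755]
t=6: π = [0.3748, 0.2503, 0.3748]
t=7: π = [0.3751, 0.2499, 0.3751]
t=8: π = [0.3750, 0.2500, 0.3750]

π = [0.3750, 0.2500, 0.3750]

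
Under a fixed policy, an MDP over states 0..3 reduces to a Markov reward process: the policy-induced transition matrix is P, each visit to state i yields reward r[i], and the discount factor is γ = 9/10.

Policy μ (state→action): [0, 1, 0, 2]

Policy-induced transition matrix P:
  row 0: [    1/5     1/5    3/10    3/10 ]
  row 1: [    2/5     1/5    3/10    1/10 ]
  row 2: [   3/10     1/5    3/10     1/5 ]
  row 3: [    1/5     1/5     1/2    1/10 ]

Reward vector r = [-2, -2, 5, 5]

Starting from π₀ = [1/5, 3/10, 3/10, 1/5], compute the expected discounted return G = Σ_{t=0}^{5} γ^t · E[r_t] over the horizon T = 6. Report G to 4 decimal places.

t=0: π = [0.2000, 0.3000, 0.3000, 0.2000], E[r] = 1.5000, γ^t·E[r] = 1.500000, running G = 1.500000
t=1: π = [0.2900, 0.2000, 0.3400, 0.1700], E[r] = 1.5700, γ^t·E[r] = 1.413000, running G = 2.913000
t=2: π = [0.2740, 0.2000, 0.3340, 0.1920], E[r] = 1.6820, γ^t·E[r] = 1.362420, running G = 4.275420
t=3: π = [0.2734, 0.2000, 0.3384, 0.1882], E[r] = 1.6862, γ^t·E[r] = 1.229240, running G = 5.504660
t=4: π = [0.2738, 0.2000, 0.3376, 0.1885], E[r] = 1.6831, γ^t·E[r] = 1.104295, running G = 6.608955
t=5: π = [0.2738, 0.2000, 0.3377, 0.1885], E[r] = 1.6837, γ^t·E[r] = 0.994180, running G = 7.603135

G = 7.6031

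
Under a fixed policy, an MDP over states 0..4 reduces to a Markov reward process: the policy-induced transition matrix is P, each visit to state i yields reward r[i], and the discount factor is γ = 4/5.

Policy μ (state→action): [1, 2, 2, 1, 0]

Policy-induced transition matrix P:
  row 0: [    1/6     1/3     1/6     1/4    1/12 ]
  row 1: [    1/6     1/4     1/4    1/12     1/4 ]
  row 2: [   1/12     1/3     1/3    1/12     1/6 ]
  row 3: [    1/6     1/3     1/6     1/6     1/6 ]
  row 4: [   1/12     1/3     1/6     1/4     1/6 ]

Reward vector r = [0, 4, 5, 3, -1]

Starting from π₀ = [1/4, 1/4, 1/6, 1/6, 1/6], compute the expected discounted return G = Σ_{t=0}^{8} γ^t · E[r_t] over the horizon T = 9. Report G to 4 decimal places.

G = 10.9810

t=0: π = [0.2500, 0.2500, 0.1667, 0.1667, 0.1667], E[r] = 2.1667, γ^t·E[r] = 2.166667, running G = 2.166667
t=1: π = [0.1389, 0.3125, 0.2153, 0.1667, 0.1667], E[r] = 2.6597, γ^t·E[r] = 2.127778, running G = 4.294444
t=2: π = [0.1348, 0.3073, 0.2286, 0.1481, 0.1811], E[r] = 2.6354, γ^t·E[r] = 1.686667, running G = 5.981111
t=3: π = [0.1325, 0.3077, 0.2304, 0.1483, 0.1810], E[r] = 2.6467, γ^t·E[r] = 1.355136, running G = 7.336247
t=4: π = [0.1324, 0.3077, 0.2307, 0.1480, 0.1813], E[r] = 2.6469, γ^t·E[r] = 1.084165, running G = 8.420412
t=5: π = [0.1323, 0.3077, 0.2308, 0.1479, 0.1813], E[r] = 2.6471, γ^t·E[r] = 0.867402, running G = 9.287813
t=6: π = [0.1323, 0.3077, 0.2308, 0.1479, 0.1813], E[r] = 2.6471, γ^t·E[r] = 0.693926, running G = 9.981739
t=7: π = [0.1323, 0.3077, 0.2308, 0.1479, 0.1813], E[r] = 2.6471, γ^t·E[r] = 0.555142, running G = 10.536881
t=8: π = [0.1323, 0.3077, 0.2308, 0.1479, 0.1813], E[r] = 2.6471, γ^t·E[r] = 0.444113, running G = 10.980994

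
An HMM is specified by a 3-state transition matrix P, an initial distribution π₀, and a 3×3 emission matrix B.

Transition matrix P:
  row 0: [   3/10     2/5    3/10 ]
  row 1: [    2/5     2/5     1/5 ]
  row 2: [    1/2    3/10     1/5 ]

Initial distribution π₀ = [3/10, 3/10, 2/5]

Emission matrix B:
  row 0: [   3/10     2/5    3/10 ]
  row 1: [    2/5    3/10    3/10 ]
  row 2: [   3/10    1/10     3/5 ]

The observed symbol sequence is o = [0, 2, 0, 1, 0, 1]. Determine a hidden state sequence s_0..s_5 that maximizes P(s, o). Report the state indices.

t=0: δ = [9.000e-02, 1.200e-01, 1.200e-01]  (obs o_0=0)
t=1: δ = [1.800e-02, 1.440e-02, 1.620e-02]  ψ = [2, 1, 0]  (obs o_1=2)
t=2: δ = [2.430e-03, 2.880e-03, 1.620e-03]  ψ = [2, 0, 0]  (obs o_2=0)
t=3: δ = [4.608e-04, 3.456e-04, 7.290e-05]  ψ = [1, 1, 0]  (obs o_3=1)
t=4: δ = [4.147e-05, 7.373e-05, 4.147e-05]  ψ = [0, 0, 0]  (obs o_4=0)
t=5: δ = [1.180e-05, 8.847e-06, 1.475e-06]  ψ = [1, 1, 1]  (obs o_5=1)
backtrack: best end state = 0; path = [2, 0, 1, 0, 1, 0]

path = [2, 0, 1, 0, 1, 0]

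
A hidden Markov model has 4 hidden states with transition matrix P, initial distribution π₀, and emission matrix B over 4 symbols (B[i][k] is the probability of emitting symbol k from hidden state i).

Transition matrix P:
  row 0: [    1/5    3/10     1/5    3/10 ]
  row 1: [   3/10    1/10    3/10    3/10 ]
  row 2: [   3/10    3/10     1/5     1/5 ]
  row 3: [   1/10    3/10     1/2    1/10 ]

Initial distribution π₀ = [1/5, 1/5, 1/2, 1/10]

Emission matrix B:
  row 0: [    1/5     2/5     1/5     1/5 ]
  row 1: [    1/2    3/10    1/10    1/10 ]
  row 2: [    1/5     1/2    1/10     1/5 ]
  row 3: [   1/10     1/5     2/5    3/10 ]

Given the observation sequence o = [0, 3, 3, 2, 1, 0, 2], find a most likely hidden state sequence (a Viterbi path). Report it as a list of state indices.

path = [1, 3, 2, 3, 2, 1, 3]

t=0: δ = [4.000e-02, 1.000e-01, 1.000e-01, 1.000e-02]  (obs o_0=0)
t=1: δ = [6.000e-03, 3.000e-03, 6.000e-03, 9.000e-03]  ψ = [1, 2, 1, 1]  (obs o_1=3)
t=2: δ = [3.600e-04, 2.700e-04, 9.000e-04, 5.400e-04]  ψ = [2, 3, 3, 0]  (obs o_2=3)
t=3: δ = [5.400e-05, 2.700e-05, 2.700e-05, 7.200e-05]  ψ = [2, 2, 3, 2]  (obs o_3=2)
t=4: δ = [4.320e-06, 6.480e-06, 1.800e-05, 3.240e-06]  ψ = [0, 3, 3, 0]  (obs o_4=1)
t=5: δ = [1.080e-06, 2.700e-06, 7.200e-07, 3.600e-07]  ψ = [2, 2, 2, 2]  (obs o_5=0)
t=6: δ = [1.620e-07, 3.240e-08, 8.100e-08, 3.240e-07]  ψ = [1, 0, 1, 1]  (obs o_6=2)
backtrack: best end state = 3; path = [1, 3, 2, 3, 2, 1, 3]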